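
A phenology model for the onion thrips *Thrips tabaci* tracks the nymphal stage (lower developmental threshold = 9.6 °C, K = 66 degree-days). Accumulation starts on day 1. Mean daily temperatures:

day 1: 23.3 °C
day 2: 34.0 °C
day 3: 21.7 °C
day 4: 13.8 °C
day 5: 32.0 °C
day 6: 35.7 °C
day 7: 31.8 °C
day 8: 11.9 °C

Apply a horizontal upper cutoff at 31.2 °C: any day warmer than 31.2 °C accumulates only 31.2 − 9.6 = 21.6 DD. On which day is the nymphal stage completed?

Daily DD above 9.6 °C (capped at 21.6): 13.7, 21.6, 12.1, 4.2, 21.6, 21.6, 21.6, 2.3.
Cumulative: 13.7, 35.3, 47.4, 51.6, 73.2, 94.8, 116.4, 118.7.
The total first reaches 66 DD on day 5.

day 5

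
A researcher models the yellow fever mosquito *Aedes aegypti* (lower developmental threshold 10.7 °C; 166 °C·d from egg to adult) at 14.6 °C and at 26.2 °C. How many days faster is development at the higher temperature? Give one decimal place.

31.9 days

At 14.6 °C: 166 / (14.6 − 10.7) = 166 / 3.9 = 42.564 d.
At 26.2 °C: 166 / (26.2 − 10.7) = 166 / 15.5 = 10.710 d.
Difference = |42.564 − 10.710| = 31.854 ≈ 31.9 days.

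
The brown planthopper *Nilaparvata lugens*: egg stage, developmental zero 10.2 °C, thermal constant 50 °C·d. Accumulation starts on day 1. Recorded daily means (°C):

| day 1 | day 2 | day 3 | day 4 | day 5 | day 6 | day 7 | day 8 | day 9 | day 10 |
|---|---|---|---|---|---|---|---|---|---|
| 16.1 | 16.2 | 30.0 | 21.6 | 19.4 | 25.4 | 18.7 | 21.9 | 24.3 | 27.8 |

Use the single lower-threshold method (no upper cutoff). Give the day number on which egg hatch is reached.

day 5

Daily DD above 10.2 °C: 5.9, 6.0, 19.8, 11.4, 9.2, 15.2, 8.5, 11.7, 14.1, 17.6.
Cumulative: 5.9, 11.9, 31.7, 43.1, 52.3, 67.5, 76.0, 87.7, 101.8, 119.4.
The total first reaches 50 DD on day 5.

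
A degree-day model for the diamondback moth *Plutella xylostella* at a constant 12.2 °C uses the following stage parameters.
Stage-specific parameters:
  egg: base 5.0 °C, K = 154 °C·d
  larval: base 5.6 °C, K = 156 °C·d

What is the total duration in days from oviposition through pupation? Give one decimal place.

egg: 154 / (12.2 − 5.0) = 154 / 7.2 = 21.389 d.
larval: 156 / (12.2 − 5.6) = 156 / 6.6 = 23.636 d.
Sum = 45.025 ≈ 45.0 days.

45.0 days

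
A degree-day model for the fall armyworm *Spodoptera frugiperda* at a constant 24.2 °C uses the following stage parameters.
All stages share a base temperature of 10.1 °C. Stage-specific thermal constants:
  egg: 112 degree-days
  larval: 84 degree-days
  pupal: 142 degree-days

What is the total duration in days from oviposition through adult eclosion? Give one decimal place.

24.0 days

Daily accumulation at 24.2 °C = 24.2 − 10.1 = 14.1 DD/day.
Total K = 112 + 84 + 142 = 338 DD.
Total duration = 338 / 14.1 = 23.972 ≈ 24.0 days.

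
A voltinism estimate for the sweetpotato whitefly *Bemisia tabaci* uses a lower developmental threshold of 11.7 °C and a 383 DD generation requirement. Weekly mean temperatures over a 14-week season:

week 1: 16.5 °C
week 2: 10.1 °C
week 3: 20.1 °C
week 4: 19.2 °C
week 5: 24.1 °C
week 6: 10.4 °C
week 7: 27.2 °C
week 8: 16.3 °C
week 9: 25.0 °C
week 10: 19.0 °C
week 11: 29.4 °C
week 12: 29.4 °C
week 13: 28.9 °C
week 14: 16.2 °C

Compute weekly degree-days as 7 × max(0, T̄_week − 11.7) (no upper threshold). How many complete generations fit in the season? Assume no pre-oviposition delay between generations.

2 generations

Weekly DD (7 × max(0, T̄ − 11.7)): 33.6, 0.0, 58.8, 52.5, 86.8, 0.0, 108.5, 32.2, 93.1, 51.1, 123.9, 123.9, 120.4, 31.5.
Season total = 916.3 DD.
Complete generations = ⌊916.3 / 383⌋ = 2.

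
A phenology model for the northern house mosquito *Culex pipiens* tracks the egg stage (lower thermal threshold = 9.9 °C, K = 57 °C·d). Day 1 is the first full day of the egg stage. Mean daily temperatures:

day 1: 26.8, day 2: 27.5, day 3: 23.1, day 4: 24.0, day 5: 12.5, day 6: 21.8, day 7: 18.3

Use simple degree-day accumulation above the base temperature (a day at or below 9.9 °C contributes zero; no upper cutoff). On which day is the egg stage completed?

day 4

Daily DD above 9.9 °C: 16.9, 17.6, 13.2, 14.1, 2.6, 11.9, 8.4.
Cumulative: 16.9, 34.5, 47.7, 61.8, 64.4, 76.3, 84.7.
The total first reaches 57 DD on day 4.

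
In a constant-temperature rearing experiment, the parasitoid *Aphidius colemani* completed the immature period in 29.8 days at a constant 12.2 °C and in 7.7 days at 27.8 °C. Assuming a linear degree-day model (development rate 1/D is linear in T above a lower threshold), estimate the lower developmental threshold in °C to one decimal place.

6.8 °C

Under the model K = D·(T − T_b), so D₁·(T₁ − T_b) = D₂·(T₂ − T_b).
29.8·(12.2 − T_b) = 7.7·(27.8 − T_b)
T_b = (29.8·12.2 − 7.7·27.8) / (29.8 − 7.7) = 149.50 / 22.1 = 6.765 °C ≈ 6.8 °C.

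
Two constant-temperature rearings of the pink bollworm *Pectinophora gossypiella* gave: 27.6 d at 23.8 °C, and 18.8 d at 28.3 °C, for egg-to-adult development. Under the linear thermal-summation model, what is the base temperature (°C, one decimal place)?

Under the model K = D·(T − T_b), so D₁·(T₁ − T_b) = D₂·(T₂ − T_b).
27.6·(23.8 − T_b) = 18.8·(28.3 − T_b)
T_b = (27.6·23.8 − 18.8·28.3) / (27.6 − 18.8) = 124.84 / 8.8 = 14.186 °C ≈ 14.2 °C.

14.2 °C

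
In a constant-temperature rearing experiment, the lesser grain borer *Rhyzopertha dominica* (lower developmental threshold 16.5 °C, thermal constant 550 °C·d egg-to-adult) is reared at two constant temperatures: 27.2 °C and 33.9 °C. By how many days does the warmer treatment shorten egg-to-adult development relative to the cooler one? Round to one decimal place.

At 27.2 °C: 550 / (27.2 − 16.5) = 550 / 10.7 = 51.402 d.
At 33.9 °C: 550 / (33.9 − 16.5) = 550 / 17.4 = 31.609 d.
Difference = |51.402 − 31.609| = 19.793 ≈ 19.8 days.

19.8 days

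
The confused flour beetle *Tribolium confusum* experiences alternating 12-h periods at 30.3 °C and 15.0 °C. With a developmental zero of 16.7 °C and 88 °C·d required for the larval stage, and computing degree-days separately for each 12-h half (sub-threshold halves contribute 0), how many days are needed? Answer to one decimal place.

12.9 days

Day half: max(0, 30.3 − 16.7) × 0.5 = 13.6 × 0.5 = 6.80 DD.
Night half: max(0, 15.0 − 16.7) × 0.5 = 0.0 × 0.5 = 0.00 DD.
Per 24 h: 6.80 DD/day.
Duration = 88 / 6.80 = 12.941 ≈ 12.9 days.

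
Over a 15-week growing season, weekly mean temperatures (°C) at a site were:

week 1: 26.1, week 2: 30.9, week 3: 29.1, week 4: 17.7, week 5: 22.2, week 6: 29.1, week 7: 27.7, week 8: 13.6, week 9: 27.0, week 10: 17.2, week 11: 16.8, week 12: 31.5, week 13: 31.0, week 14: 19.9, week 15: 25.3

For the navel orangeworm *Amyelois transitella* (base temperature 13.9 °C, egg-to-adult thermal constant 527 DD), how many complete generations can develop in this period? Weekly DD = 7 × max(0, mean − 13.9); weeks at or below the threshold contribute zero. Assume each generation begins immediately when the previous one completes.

2 generations

Weekly DD (7 × max(0, T̄ − 13.9)): 85.4, 119.0, 106.4, 26.6, 58.1, 106.4, 96.6, 0.0, 91.7, 23.1, 20.3, 123.2, 119.7, 42.0, 79.8.
Season total = 1098.3 DD.
Complete generations = ⌊1098.3 / 527⌋ = 2.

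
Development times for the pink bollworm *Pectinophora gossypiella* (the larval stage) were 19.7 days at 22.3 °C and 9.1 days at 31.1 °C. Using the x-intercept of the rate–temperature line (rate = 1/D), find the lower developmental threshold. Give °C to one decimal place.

14.7 °C

Linear rate model ⇒ the product D·(T − T_b) is constant across temperatures.
19.7·(22.3 − T_b) = 9.1·(31.1 − T_b)
T_b = (19.7·22.3 − 9.1·31.1) / (19.7 − 9.1) = 156.30 / 10.6 = 14.745 °C ≈ 14.7 °C.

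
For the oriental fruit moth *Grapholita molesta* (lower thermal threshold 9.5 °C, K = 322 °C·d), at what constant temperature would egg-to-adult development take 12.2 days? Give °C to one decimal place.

35.9 °C

Required daily accumulation = 322 / 12.2 = 26.393 DD/day.
T = T_base + 26.393 = 9.5 + 26.393 = 35.893 ≈ 35.9 °C.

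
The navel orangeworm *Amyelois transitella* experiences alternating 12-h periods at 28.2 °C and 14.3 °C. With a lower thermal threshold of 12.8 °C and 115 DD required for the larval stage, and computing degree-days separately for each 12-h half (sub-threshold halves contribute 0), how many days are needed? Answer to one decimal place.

13.6 days

Day half: max(0, 28.2 − 12.8) × 0.5 = 15.4 × 0.5 = 7.70 DD.
Night half: max(0, 14.3 − 12.8) × 0.5 = 1.5 × 0.5 = 0.75 DD.
Per 24 h: 8.45 DD/day.
Duration = 115 / 8.45 = 13.609 ≈ 13.6 days.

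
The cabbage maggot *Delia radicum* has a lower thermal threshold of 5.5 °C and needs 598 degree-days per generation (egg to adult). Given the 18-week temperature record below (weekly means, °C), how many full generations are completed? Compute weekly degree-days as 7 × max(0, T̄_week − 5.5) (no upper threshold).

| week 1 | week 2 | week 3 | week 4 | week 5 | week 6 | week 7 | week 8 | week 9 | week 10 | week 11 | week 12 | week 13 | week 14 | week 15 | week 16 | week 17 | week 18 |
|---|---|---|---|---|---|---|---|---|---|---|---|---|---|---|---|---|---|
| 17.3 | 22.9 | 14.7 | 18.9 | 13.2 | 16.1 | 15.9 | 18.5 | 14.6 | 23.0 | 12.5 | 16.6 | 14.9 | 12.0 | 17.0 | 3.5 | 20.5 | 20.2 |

2 generations

Weekly DD (7 × max(0, T̄ − 5.5)): 82.6, 121.8, 64.4, 93.8, 53.9, 74.2, 72.8, 91.0, 63.7, 122.5, 49.0, 77.7, 65.8, 45.5, 80.5, 0.0, 105.0, 102.9.
Season total = 1367.1 DD.
Complete generations = ⌊1367.1 / 598⌋ = 2.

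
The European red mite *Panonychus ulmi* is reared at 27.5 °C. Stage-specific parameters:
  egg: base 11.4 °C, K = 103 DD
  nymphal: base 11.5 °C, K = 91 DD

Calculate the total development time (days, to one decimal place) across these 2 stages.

12.1 days

egg: 103 / (27.5 − 11.4) = 103 / 16.1 = 6.398 d.
nymphal: 91 / (27.5 − 11.5) = 91 / 16.0 = 5.688 d.
Sum = 12.085 ≈ 12.1 days.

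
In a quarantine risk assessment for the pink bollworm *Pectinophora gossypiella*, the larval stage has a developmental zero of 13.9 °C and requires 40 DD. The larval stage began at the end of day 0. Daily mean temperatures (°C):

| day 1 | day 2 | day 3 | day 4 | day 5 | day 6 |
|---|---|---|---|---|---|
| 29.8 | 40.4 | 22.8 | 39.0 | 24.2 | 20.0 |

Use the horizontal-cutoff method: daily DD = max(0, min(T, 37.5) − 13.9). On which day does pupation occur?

Daily DD above 13.9 °C (capped at 23.6): 15.9, 23.6, 8.9, 23.6, 10.3, 6.1.
Cumulative: 15.9, 39.5, 48.4, 72.0, 82.3, 88.4.
The total first reaches 40 DD on day 3.

day 3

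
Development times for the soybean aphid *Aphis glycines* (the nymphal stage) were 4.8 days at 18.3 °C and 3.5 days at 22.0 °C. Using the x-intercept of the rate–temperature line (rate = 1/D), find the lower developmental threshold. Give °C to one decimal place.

Equal thermal constants: D₁(T₁ − T_b) = D₂(T₂ − T_b).
4.8·(18.3 − T_b) = 3.5·(22.0 − T_b)
T_b = (4.8·18.3 − 3.5·22.0) / (4.8 − 3.5) = 10.84 / 1.3 = 8.338 °C ≈ 8.3 °C.

8.3 °C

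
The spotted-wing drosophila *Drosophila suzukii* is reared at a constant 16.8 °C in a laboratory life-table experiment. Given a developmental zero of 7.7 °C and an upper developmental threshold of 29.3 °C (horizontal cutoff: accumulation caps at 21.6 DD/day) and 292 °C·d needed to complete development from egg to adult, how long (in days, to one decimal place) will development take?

32.1 days

Daily accumulation = 16.8 − 7.7 = 9.1 DD/day.
Duration = 292 / 9.1 = 32.088 ≈ 32.1 days.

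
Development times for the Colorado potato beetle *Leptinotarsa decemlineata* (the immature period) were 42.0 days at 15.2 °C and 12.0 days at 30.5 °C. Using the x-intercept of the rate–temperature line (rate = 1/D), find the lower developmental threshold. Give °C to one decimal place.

Under the model K = D·(T − T_b), so D₁·(T₁ − T_b) = D₂·(T₂ − T_b).
42.0·(15.2 − T_b) = 12.0·(30.5 − T_b)
T_b = (42.0·15.2 − 12.0·30.5) / (42.0 − 12.0) = 272.40 / 30.0 = 9.080 °C ≈ 9.1 °C.

9.1 °C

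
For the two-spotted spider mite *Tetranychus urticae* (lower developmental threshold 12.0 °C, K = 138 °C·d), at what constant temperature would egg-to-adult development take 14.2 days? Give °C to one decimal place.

21.7 °C

Required daily accumulation = 138 / 14.2 = 9.718 DD/day.
T = T_base + 9.718 = 12.0 + 9.718 = 21.718 ≈ 21.7 °C.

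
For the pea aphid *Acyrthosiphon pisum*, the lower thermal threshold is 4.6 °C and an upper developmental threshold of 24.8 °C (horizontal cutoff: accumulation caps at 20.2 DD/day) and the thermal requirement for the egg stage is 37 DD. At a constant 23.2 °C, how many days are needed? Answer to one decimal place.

2.0 days

Daily accumulation = 23.2 − 4.6 = 18.6 DD/day.
Duration = 37 / 18.6 = 1.989 ≈ 2.0 days.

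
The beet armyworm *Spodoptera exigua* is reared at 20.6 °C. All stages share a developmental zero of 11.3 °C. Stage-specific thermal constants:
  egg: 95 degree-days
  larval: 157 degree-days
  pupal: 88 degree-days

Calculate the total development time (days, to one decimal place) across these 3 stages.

Daily accumulation at 20.6 °C = 20.6 − 11.3 = 9.3 DD/day.
Total K = 95 + 157 + 88 = 340 DD.
Total duration = 340 / 9.3 = 36.559 ≈ 36.6 days.

36.6 days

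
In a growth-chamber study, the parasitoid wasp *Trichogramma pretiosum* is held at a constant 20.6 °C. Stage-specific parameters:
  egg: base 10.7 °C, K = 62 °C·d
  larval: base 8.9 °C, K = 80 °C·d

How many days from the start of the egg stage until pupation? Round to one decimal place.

egg: 62 / (20.6 − 10.7) = 62 / 9.9 = 6.263 d.
larval: 80 / (20.6 − 8.9) = 80 / 11.7 = 6.838 d.
Sum = 13.100 ≈ 13.1 days.

13.1 days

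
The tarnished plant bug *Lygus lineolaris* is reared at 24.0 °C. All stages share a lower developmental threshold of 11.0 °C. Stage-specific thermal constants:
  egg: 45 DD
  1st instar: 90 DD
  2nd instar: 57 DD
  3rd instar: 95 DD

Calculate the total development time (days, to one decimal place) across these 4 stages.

Daily accumulation at 24.0 °C = 24.0 − 11.0 = 13.0 DD/day.
Total K = 45 + 90 + 57 + 95 = 287 DD.
Total duration = 287 / 13.0 = 22.077 ≈ 22.1 days.

22.1 days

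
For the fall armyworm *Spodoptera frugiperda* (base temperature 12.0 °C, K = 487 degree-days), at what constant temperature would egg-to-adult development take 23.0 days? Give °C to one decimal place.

33.2 °C

Required daily accumulation = 487 / 23.0 = 21.174 DD/day.
T = T_base + 21.174 = 12.0 + 21.174 = 33.174 ≈ 33.2 °C.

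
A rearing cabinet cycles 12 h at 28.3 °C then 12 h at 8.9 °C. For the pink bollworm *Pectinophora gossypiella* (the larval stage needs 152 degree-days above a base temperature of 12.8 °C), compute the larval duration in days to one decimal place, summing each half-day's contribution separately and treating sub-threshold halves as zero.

Day half: max(0, 28.3 − 12.8) × 0.5 = 15.5 × 0.5 = 7.75 DD.
Night half: max(0, 8.9 − 12.8) × 0.5 = 0.0 × 0.5 = 0.00 DD.
Per 24 h: 7.75 DD/day.
Duration = 152 / 7.75 = 19.613 ≈ 19.6 days.

19.6 days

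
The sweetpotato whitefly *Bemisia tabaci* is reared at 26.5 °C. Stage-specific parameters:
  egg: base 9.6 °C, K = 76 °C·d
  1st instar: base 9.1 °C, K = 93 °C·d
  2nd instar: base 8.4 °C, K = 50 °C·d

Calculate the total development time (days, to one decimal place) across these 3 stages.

12.6 days

egg: 76 / (26.5 − 9.6) = 76 / 16.9 = 4.497 d.
1st instar: 93 / (26.5 − 9.1) = 93 / 17.4 = 5.345 d.
2nd instar: 50 / (26.5 − 8.4) = 50 / 18.1 = 2.762 d.
Sum = 12.604 ≈ 12.6 days.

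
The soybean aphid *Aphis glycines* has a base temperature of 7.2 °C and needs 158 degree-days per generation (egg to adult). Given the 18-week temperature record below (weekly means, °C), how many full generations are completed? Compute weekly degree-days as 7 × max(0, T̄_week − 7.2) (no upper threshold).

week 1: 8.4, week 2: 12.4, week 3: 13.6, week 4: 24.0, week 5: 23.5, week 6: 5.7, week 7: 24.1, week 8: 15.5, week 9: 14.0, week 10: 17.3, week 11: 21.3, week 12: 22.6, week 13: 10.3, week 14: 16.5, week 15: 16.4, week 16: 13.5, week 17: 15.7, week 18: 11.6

Weekly DD (7 × max(0, T̄ − 7.2)): 8.4, 36.4, 44.8, 117.6, 114.1, 0.0, 118.3, 58.1, 47.6, 70.7, 98.7, 107.8, 21.7, 65.1, 64.4, 44.1, 59.5, 30.8.
Season total = 1108.1 DD.
Complete generations = ⌊1108.1 / 158⌋ = 7.

7 generations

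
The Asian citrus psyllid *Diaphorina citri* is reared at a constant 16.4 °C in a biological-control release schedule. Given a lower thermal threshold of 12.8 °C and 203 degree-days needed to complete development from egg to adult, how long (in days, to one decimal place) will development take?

Daily accumulation = 16.4 − 12.8 = 3.6 DD/day.
Duration = 203 / 3.6 = 56.389 ≈ 56.4 days.

56.4 days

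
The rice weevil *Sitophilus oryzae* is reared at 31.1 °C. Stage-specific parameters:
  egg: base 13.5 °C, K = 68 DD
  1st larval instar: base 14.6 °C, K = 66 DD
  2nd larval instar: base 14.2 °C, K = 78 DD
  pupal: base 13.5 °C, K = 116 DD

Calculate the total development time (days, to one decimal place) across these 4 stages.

egg: 68 / (31.1 − 13.5) = 68 / 17.6 = 3.864 d.
1st larval instar: 66 / (31.1 − 14.6) = 66 / 16.5 = 4.000 d.
2nd larval instar: 78 / (31.1 − 14.2) = 78 / 16.9 = 4.615 d.
pupal: 116 / (31.1 − 13.5) = 116 / 17.6 = 6.591 d.
Sum = 19.070 ≈ 19.1 days.

19.1 days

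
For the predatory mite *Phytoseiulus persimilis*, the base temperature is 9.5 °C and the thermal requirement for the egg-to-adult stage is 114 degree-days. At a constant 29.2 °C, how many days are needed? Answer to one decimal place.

Daily accumulation = 29.2 − 9.5 = 19.7 DD/day.
Duration = 114 / 19.7 = 5.787 ≈ 5.8 days.

5.8 days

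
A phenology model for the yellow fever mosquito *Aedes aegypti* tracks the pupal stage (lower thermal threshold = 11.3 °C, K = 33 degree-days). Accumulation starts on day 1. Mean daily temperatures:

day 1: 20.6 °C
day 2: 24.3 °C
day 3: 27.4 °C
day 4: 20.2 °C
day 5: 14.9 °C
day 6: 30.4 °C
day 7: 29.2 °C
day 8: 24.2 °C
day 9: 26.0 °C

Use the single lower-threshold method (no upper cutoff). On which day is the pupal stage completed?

Daily DD above 11.3 °C: 9.3, 13.0, 16.1, 8.9, 3.6, 19.1, 17.9, 12.9, 14.7.
Cumulative: 9.3, 22.3, 38.4, 47.3, 50.9, 70.0, 87.9, 100.8, 115.5.
The total first reaches 33 DD on day 3.

day 3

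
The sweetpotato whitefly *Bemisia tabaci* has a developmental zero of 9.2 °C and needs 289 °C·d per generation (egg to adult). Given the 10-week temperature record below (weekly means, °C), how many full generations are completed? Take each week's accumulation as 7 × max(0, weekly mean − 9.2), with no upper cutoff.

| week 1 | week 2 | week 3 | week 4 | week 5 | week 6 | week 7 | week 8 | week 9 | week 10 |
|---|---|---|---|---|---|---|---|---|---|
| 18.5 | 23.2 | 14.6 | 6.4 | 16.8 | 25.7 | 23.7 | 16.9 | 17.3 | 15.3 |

Weekly DD (7 × max(0, T̄ − 9.2)): 65.1, 98.0, 37.8, 0.0, 53.2, 115.5, 101.5, 53.9, 56.7, 42.7.
Season total = 624.4 DD.
Complete generations = ⌊624.4 / 289⌋ = 2.

2 generations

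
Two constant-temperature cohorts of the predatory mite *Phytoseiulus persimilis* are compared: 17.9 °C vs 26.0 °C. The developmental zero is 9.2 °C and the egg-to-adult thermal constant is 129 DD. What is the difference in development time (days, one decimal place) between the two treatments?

7.1 days

At 17.9 °C: 129 / (17.9 − 9.2) = 129 / 8.7 = 14.828 d.
At 26.0 °C: 129 / (26.0 − 9.2) = 129 / 16.8 = 7.679 d.
Difference = |14.828 − 7.679| = 7.149 ≈ 7.1 days.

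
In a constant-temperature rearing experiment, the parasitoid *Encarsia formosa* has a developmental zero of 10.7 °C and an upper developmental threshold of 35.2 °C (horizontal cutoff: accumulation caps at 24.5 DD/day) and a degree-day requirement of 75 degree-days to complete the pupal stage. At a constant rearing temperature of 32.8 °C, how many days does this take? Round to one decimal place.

Daily accumulation = 32.8 − 10.7 = 22.1 DD/day.
Duration = 75 / 22.1 = 3.394 ≈ 3.4 days.

3.4 days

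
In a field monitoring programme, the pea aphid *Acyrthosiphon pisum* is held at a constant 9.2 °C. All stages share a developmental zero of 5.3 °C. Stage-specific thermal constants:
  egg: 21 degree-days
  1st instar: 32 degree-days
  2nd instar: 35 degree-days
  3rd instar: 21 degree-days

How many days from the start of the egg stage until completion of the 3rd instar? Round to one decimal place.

27.9 days

Daily accumulation at 9.2 °C = 9.2 − 5.3 = 3.9 DD/day.
Total K = 21 + 32 + 35 + 21 = 109 DD.
Total duration = 109 / 3.9 = 27.949 ≈ 27.9 days.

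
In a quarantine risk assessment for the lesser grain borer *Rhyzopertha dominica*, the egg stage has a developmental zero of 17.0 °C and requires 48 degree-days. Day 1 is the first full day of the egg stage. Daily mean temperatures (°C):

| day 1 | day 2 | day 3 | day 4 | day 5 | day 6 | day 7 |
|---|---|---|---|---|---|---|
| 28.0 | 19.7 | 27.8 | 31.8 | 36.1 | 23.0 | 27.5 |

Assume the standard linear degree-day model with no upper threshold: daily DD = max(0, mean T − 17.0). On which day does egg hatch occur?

day 5

Daily DD above 17.0 °C: 11.0, 2.7, 10.8, 14.8, 19.1, 6.0, 10.5.
Cumulative: 11.0, 13.7, 24.5, 39.3, 58.4, 64.4, 74.9.
The total first reaches 48 DD on day 5.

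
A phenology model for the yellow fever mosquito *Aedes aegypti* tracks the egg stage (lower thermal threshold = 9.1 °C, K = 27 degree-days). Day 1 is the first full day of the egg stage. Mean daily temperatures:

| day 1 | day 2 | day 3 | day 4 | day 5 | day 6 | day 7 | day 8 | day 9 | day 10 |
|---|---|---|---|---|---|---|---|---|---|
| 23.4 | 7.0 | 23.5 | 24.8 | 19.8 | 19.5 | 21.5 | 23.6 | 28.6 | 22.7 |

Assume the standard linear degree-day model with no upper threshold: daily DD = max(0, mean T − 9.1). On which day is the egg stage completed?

day 3

Daily DD above 9.1 °C: 14.3, 0.0, 14.4, 15.7, 10.7, 10.4, 12.4, 14.5, 19.5, 13.6.
Cumulative: 14.3, 14.3, 28.7, 44.4, 55.1, 65.5, 77.9, 92.4, 111.9, 125.5.
The total first reaches 27 DD on day 3.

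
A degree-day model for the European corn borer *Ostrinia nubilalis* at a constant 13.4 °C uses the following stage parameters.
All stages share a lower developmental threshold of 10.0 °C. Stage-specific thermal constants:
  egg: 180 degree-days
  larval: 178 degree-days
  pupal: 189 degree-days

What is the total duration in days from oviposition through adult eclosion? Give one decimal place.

160.9 days

Daily accumulation at 13.4 °C = 13.4 − 10.0 = 3.4 DD/day.
Total K = 180 + 178 + 189 = 547 DD.
Total duration = 547 / 3.4 = 160.882 ≈ 160.9 days.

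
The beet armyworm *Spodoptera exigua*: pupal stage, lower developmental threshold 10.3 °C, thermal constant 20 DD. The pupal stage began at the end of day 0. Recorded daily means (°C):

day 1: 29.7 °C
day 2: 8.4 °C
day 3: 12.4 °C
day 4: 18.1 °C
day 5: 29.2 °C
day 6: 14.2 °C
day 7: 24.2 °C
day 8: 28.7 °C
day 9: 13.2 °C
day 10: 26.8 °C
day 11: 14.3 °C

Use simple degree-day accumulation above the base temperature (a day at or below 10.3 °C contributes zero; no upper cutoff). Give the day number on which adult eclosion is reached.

Daily DD above 10.3 °C: 19.4, 0.0, 2.1, 7.8, 18.9, 3.9, 13.9, 18.4, 2.9, 16.5, 4.0.
Cumulative: 19.4, 19.4, 21.5, 29.3, 48.2, 52.1, 66.0, 84.4, 87.3, 103.8, 107.8.
The total first reaches 20 DD on day 3.

day 3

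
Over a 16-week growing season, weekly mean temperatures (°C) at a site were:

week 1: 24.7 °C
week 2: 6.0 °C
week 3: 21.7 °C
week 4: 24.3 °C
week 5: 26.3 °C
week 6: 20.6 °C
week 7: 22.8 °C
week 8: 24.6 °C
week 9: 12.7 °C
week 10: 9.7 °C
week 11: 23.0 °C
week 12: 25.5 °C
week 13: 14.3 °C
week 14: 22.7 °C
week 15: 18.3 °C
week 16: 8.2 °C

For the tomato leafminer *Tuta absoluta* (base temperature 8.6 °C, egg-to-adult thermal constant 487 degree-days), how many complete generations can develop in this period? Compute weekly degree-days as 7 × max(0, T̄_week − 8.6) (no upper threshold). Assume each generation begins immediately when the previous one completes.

2 generations

Weekly DD (7 × max(0, T̄ − 8.6)): 112.7, 0.0, 91.7, 109.9, 123.9, 84.0, 99.4, 112.0, 28.7, 7.7, 100.8, 118.3, 39.9, 98.7, 67.9, 0.0.
Season total = 1195.6 DD.
Complete generations = ⌊1195.6 / 487⌋ = 2.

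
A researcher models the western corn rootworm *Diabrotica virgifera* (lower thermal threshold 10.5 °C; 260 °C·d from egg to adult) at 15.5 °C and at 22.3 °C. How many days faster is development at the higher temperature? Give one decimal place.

At 15.5 °C: 260 / (15.5 − 10.5) = 260 / 5.0 = 52.000 d.
At 22.3 °C: 260 / (22.3 − 10.5) = 260 / 11.8 = 22.034 d.
Difference = |52.000 − 22.034| = 29.966 ≈ 30.0 days.

30.0 days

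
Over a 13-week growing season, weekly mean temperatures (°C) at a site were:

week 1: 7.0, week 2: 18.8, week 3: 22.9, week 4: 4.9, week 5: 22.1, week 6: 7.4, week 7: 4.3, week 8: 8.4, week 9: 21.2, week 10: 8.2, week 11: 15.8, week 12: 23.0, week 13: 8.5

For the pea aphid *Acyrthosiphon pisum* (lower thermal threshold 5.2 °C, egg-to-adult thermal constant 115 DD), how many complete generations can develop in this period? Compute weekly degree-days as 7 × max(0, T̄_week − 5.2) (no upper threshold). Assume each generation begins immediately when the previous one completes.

Weekly DD (7 × max(0, T̄ − 5.2)): 12.6, 95.2, 123.9, 0.0, 118.3, 15.4, 0.0, 22.4, 112.0, 21.0, 74.2, 124.6, 23.1.
Season total = 742.7 DD.
Complete generations = ⌊742.7 / 115⌋ = 6.

6 generations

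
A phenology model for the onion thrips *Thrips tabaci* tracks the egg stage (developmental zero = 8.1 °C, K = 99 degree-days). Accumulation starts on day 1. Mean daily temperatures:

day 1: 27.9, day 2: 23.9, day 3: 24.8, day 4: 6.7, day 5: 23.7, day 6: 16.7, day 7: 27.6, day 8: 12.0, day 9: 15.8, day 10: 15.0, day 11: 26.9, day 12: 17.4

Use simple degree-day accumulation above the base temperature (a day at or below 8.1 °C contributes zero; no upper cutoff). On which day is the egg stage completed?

Daily DD above 8.1 °C: 19.8, 15.8, 16.7, 0.0, 15.6, 8.6, 19.5, 3.9, 7.7, 6.9, 18.8, 9.3.
Cumulative: 19.8, 35.6, 52.3, 52.3, 67.9, 76.5, 96.0, 99.9, 107.6, 114.5, 133.3, 142.6.
The total first reaches 99 DD on day 8.

day 8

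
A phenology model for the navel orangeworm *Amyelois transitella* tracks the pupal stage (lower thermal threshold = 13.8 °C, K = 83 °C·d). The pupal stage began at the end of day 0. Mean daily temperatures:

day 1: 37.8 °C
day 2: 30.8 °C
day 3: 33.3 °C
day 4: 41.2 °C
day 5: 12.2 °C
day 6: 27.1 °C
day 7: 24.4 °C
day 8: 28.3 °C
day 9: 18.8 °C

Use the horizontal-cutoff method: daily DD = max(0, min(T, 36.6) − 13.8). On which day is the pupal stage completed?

Daily DD above 13.8 °C (capped at 22.8): 22.8, 17.0, 19.5, 22.8, 0.0, 13.3, 10.6, 14.5, 5.0.
Cumulative: 22.8, 39.8, 59.3, 82.1, 82.1, 95.4, 106.0, 120.5, 125.5.
The total first reaches 83 DD on day 6.

day 6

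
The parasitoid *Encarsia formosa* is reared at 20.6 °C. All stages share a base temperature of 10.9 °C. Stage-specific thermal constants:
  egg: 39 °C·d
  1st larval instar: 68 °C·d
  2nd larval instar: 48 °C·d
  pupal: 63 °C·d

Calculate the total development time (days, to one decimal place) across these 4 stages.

Daily accumulation at 20.6 °C = 20.6 − 10.9 = 9.7 DD/day.
Total K = 39 + 68 + 48 + 63 = 218 DD.
Total duration = 218 / 9.7 = 22.474 ≈ 22.5 days.

22.5 days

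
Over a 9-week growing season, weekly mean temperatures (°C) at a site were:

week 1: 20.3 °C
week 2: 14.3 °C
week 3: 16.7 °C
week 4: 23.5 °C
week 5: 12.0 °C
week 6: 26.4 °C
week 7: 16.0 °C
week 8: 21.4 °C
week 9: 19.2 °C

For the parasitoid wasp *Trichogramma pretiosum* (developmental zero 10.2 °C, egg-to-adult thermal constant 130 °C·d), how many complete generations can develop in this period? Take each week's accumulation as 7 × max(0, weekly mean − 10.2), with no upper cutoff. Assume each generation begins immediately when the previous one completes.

Weekly DD (7 × max(0, T̄ − 10.2)): 70.7, 28.7, 45.5, 93.1, 12.6, 113.4, 40.6, 78.4, 63.0.
Season total = 546.0 DD.
Complete generations = ⌊546.0 / 130⌋ = 4.

4 generations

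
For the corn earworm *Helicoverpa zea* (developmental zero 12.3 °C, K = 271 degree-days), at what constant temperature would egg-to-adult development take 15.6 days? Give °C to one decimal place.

29.7 °C

Required daily accumulation = 271 / 15.6 = 17.372 DD/day.
T = T_base + 17.372 = 12.3 + 17.372 = 29.672 ≈ 29.7 °C.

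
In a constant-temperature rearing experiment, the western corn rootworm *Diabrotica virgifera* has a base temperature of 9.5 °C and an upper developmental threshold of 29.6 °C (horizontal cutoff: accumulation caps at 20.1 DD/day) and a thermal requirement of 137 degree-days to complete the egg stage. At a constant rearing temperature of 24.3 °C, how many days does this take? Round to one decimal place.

9.3 days

Daily accumulation = 24.3 − 9.5 = 14.8 DD/day.
Duration = 137 / 14.8 = 9.257 ≈ 9.3 days.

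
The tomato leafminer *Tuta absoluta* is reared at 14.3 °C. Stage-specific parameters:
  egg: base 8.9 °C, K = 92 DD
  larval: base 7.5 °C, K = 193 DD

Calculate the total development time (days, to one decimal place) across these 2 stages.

45.4 days

egg: 92 / (14.3 − 8.9) = 92 / 5.4 = 17.037 d.
larval: 193 / (14.3 − 7.5) = 193 / 6.8 = 28.382 d.
Sum = 45.419 ≈ 45.4 days.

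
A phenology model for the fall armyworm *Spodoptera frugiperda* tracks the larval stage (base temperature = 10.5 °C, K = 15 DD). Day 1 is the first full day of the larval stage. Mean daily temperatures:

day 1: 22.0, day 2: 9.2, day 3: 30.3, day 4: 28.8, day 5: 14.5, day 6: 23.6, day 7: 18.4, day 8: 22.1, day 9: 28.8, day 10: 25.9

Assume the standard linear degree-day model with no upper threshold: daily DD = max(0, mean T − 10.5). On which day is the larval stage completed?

day 3

Daily DD above 10.5 °C: 11.5, 0.0, 19.8, 18.3, 4.0, 13.1, 7.9, 11.6, 18.3, 15.4.
Cumulative: 11.5, 11.5, 31.3, 49.6, 53.6, 66.7, 74.6, 86.2, 104.5, 119.9.
The total first reaches 15 DD on day 3.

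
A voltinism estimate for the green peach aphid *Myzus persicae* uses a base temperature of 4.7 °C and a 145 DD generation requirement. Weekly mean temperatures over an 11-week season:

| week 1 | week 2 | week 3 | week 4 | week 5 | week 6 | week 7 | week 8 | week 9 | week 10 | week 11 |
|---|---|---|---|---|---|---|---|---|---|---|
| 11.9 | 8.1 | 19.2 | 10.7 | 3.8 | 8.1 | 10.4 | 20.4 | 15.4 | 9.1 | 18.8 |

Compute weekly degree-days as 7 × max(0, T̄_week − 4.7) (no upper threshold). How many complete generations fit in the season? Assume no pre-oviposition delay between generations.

4 generations

Weekly DD (7 × max(0, T̄ − 4.7)): 50.4, 23.8, 101.5, 42.0, 0.0, 23.8, 39.9, 109.9, 74.9, 30.8, 98.7.
Season total = 595.7 DD.
Complete generations = ⌊595.7 / 145⌋ = 4.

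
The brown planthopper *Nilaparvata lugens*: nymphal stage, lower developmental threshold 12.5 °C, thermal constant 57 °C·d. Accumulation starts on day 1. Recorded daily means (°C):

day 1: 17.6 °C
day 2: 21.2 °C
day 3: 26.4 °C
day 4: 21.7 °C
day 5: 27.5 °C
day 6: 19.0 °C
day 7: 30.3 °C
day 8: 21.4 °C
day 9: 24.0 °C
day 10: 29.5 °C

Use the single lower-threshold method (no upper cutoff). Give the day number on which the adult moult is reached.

day 6

Daily DD above 12.5 °C: 5.1, 8.7, 13.9, 9.2, 15.0, 6.5, 17.8, 8.9, 11.5, 17.0.
Cumulative: 5.1, 13.8, 27.7, 36.9, 51.9, 58.4, 76.2, 85.1, 96.6, 113.6.
The total first reaches 57 DD on day 6.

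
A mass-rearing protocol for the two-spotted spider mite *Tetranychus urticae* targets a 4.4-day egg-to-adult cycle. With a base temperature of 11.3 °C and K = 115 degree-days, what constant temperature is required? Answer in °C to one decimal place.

Required daily accumulation = 115 / 4.4 = 26.136 DD/day.
T = T_base + 26.136 = 11.3 + 26.136 = 37.436 ≈ 37.4 °C.

37.4 °C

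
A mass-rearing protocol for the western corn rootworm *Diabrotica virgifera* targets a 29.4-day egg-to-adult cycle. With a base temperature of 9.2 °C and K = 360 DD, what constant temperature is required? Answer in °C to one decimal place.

21.4 °C

Required daily accumulation = 360 / 29.4 = 12.245 DD/day.
T = T_base + 12.245 = 9.2 + 12.245 = 21.445 ≈ 21.4 °C.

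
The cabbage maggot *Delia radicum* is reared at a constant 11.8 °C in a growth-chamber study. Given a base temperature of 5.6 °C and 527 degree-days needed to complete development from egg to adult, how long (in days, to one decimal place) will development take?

Daily accumulation = 11.8 − 5.6 = 6.2 DD/day.
Duration = 527 / 6.2 = 85.000 ≈ 85.0 days.

85.0 days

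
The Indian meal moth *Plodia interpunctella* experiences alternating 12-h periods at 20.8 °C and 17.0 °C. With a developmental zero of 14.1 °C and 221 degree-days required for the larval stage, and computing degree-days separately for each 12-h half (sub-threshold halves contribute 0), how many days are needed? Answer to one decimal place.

46.0 days

Day half: max(0, 20.8 − 14.1) × 0.5 = 6.7 × 0.5 = 3.35 DD.
Night half: max(0, 17.0 − 14.1) × 0.5 = 2.9 × 0.5 = 1.45 DD.
Per 24 h: 4.80 DD/day.
Duration = 221 / 4.80 = 46.042 ≈ 46.0 days.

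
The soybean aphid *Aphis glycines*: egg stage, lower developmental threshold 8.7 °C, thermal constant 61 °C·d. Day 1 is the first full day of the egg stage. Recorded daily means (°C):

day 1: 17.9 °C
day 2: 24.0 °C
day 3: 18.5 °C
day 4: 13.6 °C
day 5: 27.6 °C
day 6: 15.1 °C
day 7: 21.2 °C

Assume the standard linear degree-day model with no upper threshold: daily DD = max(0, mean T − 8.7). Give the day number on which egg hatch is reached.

day 6

Daily DD above 8.7 °C: 9.2, 15.3, 9.8, 4.9, 18.9, 6.4, 12.5.
Cumulative: 9.2, 24.5, 34.3, 39.2, 58.1, 64.5, 77.0.
The total first reaches 61 DD on day 6.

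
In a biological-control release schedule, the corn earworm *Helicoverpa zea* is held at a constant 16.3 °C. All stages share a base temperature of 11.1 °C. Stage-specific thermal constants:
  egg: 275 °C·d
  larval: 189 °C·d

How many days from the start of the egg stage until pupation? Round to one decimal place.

89.2 days

Daily accumulation at 16.3 °C = 16.3 − 11.1 = 5.2 DD/day.
Total K = 275 + 189 = 464 DD.
Total duration = 464 / 5.2 = 89.231 ≈ 89.2 days.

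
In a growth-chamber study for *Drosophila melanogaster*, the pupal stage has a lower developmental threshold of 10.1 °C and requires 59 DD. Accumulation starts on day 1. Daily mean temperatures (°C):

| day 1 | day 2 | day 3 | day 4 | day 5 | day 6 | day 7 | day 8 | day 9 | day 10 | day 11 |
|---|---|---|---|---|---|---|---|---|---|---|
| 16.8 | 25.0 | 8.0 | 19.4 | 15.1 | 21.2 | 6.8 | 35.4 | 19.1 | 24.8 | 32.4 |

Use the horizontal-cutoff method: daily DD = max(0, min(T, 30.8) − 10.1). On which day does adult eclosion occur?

day 8

Daily DD above 10.1 °C (capped at 20.7): 6.7, 14.9, 0.0, 9.3, 5.0, 11.1, 0.0, 20.7, 9.0, 14.7, 20.7.
Cumulative: 6.7, 21.6, 21.6, 30.9, 35.9, 47.0, 47.0, 67.7, 76.7, 91.4, 112.1.
The total first reaches 59 DD on day 8.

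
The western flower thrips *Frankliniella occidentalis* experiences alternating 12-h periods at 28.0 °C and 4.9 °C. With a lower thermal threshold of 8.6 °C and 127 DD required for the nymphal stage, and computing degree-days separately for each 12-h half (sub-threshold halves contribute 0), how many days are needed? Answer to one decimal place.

13.1 days

Day half: max(0, 28.0 − 8.6) × 0.5 = 19.4 × 0.5 = 9.70 DD.
Night half: max(0, 4.9 − 8.6) × 0.5 = 0.0 × 0.5 = 0.00 DD.
Per 24 h: 9.70 DD/day.
Duration = 127 / 9.70 = 13.093 ≈ 13.1 days.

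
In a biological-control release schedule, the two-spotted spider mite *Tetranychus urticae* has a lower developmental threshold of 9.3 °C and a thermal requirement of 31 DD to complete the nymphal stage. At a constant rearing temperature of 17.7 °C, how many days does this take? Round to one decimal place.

Daily accumulation = 17.7 − 9.3 = 8.4 DD/day.
Duration = 31 / 8.4 = 3.690 ≈ 3.7 days.

3.7 days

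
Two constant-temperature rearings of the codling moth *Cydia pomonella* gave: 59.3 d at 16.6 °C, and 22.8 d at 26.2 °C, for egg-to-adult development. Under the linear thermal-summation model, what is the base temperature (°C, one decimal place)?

Equal thermal constants: D₁(T₁ − T_b) = D₂(T₂ − T_b).
59.3·(16.6 − T_b) = 22.8·(26.2 − T_b)
T_b = (59.3·16.6 − 22.8·26.2) / (59.3 − 22.8) = 387.02 / 36.5 = 10.603 °C ≈ 10.6 °C.

10.6 °C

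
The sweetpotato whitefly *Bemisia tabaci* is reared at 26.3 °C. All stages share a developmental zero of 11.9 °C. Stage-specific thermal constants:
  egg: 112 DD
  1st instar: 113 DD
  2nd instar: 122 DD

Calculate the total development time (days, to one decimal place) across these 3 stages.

24.1 days

Daily accumulation at 26.3 °C = 26.3 − 11.9 = 14.4 DD/day.
Total K = 112 + 113 + 122 = 347 DD.
Total duration = 347 / 14.4 = 24.097 ≈ 24.1 days.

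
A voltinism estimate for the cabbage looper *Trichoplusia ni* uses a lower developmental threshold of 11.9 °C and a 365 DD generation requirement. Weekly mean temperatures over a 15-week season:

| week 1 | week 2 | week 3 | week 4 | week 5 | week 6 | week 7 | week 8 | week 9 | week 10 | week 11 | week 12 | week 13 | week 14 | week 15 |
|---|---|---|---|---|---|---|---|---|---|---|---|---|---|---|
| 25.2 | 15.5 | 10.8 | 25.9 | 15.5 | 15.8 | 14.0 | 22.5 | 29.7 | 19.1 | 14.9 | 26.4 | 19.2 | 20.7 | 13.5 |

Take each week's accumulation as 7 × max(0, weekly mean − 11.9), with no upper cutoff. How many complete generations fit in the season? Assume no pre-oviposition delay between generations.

2 generations

Weekly DD (7 × max(0, T̄ − 11.9)): 93.1, 25.2, 0.0, 98.0, 25.2, 27.3, 14.7, 74.2, 124.6, 50.4, 21.0, 101.5, 51.1, 61.6, 11.2.
Season total = 779.1 DD.
Complete generations = ⌊779.1 / 365⌋ = 2.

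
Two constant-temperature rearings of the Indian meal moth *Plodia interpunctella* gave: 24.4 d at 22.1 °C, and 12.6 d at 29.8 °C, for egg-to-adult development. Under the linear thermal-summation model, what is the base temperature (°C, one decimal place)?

Linear rate model ⇒ the product D·(T − T_b) is constant across temperatures.
24.4·(22.1 − T_b) = 12.6·(29.8 − T_b)
T_b = (24.4·22.1 − 12.6·29.8) / (24.4 − 12.6) = 163.76 / 11.8 = 13.878 °C ≈ 13.9 °C.

13.9 °C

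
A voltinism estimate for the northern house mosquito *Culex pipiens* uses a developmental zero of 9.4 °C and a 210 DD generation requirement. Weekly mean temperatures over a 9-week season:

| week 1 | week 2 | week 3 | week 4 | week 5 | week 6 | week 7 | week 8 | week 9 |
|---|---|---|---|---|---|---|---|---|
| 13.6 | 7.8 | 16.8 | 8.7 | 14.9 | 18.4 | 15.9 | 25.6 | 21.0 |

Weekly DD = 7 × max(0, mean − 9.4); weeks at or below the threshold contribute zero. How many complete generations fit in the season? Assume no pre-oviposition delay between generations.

2 generations

Weekly DD (7 × max(0, T̄ − 9.4)): 29.4, 0.0, 51.8, 0.0, 38.5, 63.0, 45.5, 113.4, 81.2.
Season total = 422.8 DD.
Complete generations = ⌊422.8 / 210⌋ = 2.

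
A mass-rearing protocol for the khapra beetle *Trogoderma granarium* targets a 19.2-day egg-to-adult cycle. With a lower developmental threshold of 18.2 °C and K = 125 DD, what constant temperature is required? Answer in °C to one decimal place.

24.7 °C

Required daily accumulation = 125 / 19.2 = 6.510 DD/day.
T = T_base + 6.510 = 18.2 + 6.510 = 24.710 ≈ 24.7 °C.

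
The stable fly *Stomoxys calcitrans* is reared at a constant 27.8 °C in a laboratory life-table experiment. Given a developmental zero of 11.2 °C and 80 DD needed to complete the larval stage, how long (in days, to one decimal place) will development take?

4.8 days

Daily accumulation = 27.8 − 11.2 = 16.6 DD/day.
Duration = 80 / 16.6 = 4.819 ≈ 4.8 days.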